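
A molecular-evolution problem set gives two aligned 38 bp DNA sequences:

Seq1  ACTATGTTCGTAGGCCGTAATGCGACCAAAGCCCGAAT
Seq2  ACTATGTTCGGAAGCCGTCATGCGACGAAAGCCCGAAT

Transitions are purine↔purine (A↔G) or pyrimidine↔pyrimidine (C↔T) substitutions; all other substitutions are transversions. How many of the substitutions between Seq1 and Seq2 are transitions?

Differing sites — 11:T/G (Tv); 13:G/A (Ti); 19:A/C (Tv); 27:C/G (Tv).
Of the 4 differences, 1 transition and 3 transversions, so the answer is 1.

1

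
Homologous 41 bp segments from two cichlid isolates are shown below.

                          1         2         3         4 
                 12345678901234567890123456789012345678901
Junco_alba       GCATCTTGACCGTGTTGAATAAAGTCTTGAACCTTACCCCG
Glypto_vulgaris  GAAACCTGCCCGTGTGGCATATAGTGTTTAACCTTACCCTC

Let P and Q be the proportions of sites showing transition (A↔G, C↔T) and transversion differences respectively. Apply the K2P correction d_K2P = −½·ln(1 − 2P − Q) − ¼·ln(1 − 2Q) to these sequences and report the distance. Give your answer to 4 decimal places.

0.3352

The sequences differ at positions 2 (C/A, transversion), 4 (T/A, transversion), 6 (T/C, transition), 9 (A/C, transversion), 16 (T/G, transversion), 18 (A/C, transversion), 22 (A/T, transversion), 26 (C/G, transversion), 29 (G/T, transversion), 40 (C/T, transition), 41 (G/C, transversion).
Of the 11 differences, 2 transitions and 9 transversions over 41 sites: P = 2/41 = 0.048780, Q = 9/41 = 0.219512.
d = −0.5·ln(0.682928) − 0.25·ln(0.560976) = −0.5·(-0.381366) − 0.25·(-0.578077) = 0.3352.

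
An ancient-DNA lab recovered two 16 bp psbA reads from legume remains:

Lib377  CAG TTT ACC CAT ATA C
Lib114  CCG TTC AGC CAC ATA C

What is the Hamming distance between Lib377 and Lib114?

Mismatches occur at site 2 (A/C), site 6 (T/C), site 8 (C/G), site 12 (T/C).
That gives 4 mismatches out of 16 aligned sites, so the Hamming distance is 4.

4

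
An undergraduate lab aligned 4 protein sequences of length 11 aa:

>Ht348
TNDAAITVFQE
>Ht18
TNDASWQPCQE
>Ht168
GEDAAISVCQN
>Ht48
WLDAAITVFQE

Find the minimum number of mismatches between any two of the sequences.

2

Pairwise Hamming distances:
  Ht348 vs Ht18: 5
  Ht348 vs Ht168: 5
  Ht348 vs Ht48: 2
  Ht18 vs Ht168: 7
  Ht18 vs Ht48: 7
  Ht168 vs Ht48: 5
The smallest is 2, between Ht348 and Ht48.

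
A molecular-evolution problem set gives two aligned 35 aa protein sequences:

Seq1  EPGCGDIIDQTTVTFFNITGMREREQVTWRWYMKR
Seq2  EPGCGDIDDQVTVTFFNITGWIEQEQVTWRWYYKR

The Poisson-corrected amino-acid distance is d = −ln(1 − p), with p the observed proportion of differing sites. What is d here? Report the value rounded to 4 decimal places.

0.1881

Mismatches occur at site 8 (I→D), site 11 (T→V), site 21 (M→W), site 22 (R→I), site 24 (R→Q), site 33 (M→Y).
p = 6/35 = 0.171429.
d = −ln(1 − 0.171429) = −ln(0.828571) = 0.1881.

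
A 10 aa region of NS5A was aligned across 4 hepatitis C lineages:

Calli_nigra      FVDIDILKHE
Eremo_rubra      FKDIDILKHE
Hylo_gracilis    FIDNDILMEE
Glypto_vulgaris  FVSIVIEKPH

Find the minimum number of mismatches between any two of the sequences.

Pairwise Hamming distances:
  Calli_nigra vs Eremo_rubra: 1
  Calli_nigra vs Hylo_gracilis: 4
  Calli_nigra vs Glypto_vulgaris: 5
  Eremo_rubra vs Hylo_gracilis: 4
  Eremo_rubra vs Glypto_vulgaris: 6
  Hylo_gracilis vs Glypto_vulgaris: 8
The smallest is 1, between Calli_nigra and Eremo_rubra.

1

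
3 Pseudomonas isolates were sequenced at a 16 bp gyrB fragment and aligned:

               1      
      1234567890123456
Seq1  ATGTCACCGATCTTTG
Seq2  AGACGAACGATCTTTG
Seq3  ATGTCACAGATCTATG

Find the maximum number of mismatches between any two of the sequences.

Pairwise Hamming distances:
  Seq1 vs Seq2: 5
  Seq1 vs Seq3: 2
  Seq2 vs Seq3: 7
The largest is 7, between Seq2 and Seq3.

7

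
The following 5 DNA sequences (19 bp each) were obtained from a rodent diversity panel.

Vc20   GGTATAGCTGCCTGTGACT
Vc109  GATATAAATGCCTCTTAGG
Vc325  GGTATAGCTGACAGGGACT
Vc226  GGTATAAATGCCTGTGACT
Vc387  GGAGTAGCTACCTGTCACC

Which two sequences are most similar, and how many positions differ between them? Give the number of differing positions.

Pairwise Hamming distances:
  Vc20 vs Vc109: 7
  Vc20 vs Vc325: 3
  Vc20 vs Vc226: 2
  Vc20 vs Vc387: 5
  Vc109 vs Vc325: 10
  Vc109 vs Vc226: 5
  Vc109 vs Vc387: 10
  Vc325 vs Vc226: 5
  Vc325 vs Vc387: 8
  Vc226 vs Vc387: 7
The smallest is 2, between Vc20 and Vc226.

2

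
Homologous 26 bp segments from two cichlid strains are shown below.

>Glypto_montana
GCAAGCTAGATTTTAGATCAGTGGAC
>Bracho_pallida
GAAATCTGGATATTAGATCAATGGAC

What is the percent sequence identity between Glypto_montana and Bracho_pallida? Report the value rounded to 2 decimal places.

80.77%

Mismatches occur at site 2 (C↔A), site 5 (G↔T), site 8 (A↔G), site 12 (T↔A), site 21 (G↔A).
21 of the 26 sites match, so the percent identity is 21/26 × 100 = 80.77%.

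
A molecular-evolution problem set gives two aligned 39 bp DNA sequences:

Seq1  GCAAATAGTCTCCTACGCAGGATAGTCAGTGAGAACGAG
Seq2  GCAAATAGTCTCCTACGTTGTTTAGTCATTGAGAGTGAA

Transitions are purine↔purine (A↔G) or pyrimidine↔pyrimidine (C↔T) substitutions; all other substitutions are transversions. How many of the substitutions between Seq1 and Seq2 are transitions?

4

Mismatches occur at site 18 (C→T, transition), site 19 (A→T, transversion), site 21 (G→T, transversion), site 22 (A→T, transversion), site 29 (G→T, transversion), site 35 (A→G, transition), site 36 (C→T, transition), site 39 (G→A, transition).
Of the 8 differences, 4 transitions and 4 transversions, so the answer is 4.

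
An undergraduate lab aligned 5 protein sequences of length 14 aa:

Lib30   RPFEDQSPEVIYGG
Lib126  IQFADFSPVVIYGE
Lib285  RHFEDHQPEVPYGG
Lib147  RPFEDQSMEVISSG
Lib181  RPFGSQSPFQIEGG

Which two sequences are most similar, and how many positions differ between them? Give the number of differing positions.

3

Pairwise Hamming distances:
  Lib30 vs Lib126: 6
  Lib30 vs Lib285: 4
  Lib30 vs Lib147: 3
  Lib30 vs Lib181: 5
  Lib126 vs Lib285: 8
  Lib126 vs Lib147: 9
  Lib126 vs Lib181: 9
  Lib285 vs Lib147: 7
  Lib285 vs Lib181: 9
  Lib147 vs Lib181: 7
The smallest is 3, between Lib30 and Lib147.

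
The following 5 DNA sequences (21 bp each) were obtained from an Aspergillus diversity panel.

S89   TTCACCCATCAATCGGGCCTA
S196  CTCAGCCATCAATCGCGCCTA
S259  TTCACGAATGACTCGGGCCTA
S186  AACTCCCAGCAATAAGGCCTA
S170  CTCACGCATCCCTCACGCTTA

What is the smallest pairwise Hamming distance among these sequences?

Pairwise Hamming distances:
  S89 vs S196: 3
  S89 vs S259: 4
  S89 vs S186: 6
  S89 vs S170: 7
  S196 vs S259: 7
  S196 vs S186: 8
  S196 vs S170: 6
  S259 vs S186: 10
  S259 vs S170: 7
  S186 vs S170: 10
The smallest is 3, between S89 and S196.

3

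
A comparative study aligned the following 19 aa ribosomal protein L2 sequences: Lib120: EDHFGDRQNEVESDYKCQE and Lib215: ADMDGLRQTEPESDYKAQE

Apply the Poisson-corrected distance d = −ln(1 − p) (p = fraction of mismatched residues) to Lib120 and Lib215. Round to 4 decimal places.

0.4595

Differing sites — 1:E/A; 3:H/M; 4:F/D; 6:D/L; 9:N/T; 11:V/P; 17:C/A.
p = 7/19 = 0.368421.
d = −ln(1 − 0.368421) = −ln(0.631579) = 0.4595.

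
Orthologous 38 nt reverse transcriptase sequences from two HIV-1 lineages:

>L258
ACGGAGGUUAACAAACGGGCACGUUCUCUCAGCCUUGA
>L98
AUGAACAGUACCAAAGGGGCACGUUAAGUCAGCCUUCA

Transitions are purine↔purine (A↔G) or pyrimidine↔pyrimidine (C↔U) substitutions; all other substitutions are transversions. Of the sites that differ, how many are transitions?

3

Differing sites — 2:C/U (Ti); 4:G/A (Ti); 6:G/C (Tv); 7:G/A (Ti); 8:U/G (Tv); 11:A/C (Tv); 16:C/G (Tv); 26:C/A (Tv); 27:U/A (Tv); 28:C/G (Tv); 37:G/C (Tv).
Of the 11 differences, 3 transitions and 8 transversions, so the answer is 3.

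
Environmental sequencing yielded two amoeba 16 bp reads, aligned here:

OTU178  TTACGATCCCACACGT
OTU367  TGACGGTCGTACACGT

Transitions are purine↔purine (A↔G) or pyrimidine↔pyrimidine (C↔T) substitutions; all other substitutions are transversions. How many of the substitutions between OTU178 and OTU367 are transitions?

2

The sequences differ at positions 2 (T/G, transversion), 6 (A/G, transition), 9 (C/G, transversion), 10 (C/T, transition).
Of the 4 differences, 2 transitions and 2 transversions, so the answer is 2.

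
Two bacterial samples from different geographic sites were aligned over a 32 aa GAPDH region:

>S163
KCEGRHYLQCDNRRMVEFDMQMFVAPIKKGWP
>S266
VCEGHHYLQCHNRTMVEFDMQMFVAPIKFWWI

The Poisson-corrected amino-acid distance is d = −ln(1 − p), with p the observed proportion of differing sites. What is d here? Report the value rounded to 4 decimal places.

Differing sites — 1:K/V; 5:R/H; 11:D/H; 14:R/T; 29:K/F; 30:G/W; 32:P/I.
p = 7/32 = 0.218750.
d = −ln(1 − 0.218750) = −ln(0.781250) = 0.2469.

0.2469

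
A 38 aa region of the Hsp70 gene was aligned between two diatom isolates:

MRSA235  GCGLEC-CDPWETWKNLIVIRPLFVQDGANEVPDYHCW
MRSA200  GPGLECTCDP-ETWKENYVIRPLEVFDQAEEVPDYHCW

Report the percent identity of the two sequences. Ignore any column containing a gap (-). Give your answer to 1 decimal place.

77.8%

Excluding the 2 gap columns leaves 36 comparable sites.
The sequences differ at positions 2 (C/P), 16 (N/E), 17 (L/N), 18 (I/Y), 24 (F/E), 26 (Q/F), 28 (G/Q), 30 (N/E).
28 of the 36 comparable sites match, so the percent identity is 28/36 × 100 = 77.8%.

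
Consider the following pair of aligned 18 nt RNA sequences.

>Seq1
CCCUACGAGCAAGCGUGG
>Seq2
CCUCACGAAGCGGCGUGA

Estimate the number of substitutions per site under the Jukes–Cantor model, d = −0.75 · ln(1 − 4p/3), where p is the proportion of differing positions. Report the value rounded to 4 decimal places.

0.5482

The sequences differ at positions 3 (C/U), 4 (U/C), 9 (G/A), 10 (C/G), 11 (A/C), 12 (A/G), 18 (G/A).
p = 7/18 = 0.388889.
d = −0.75 · ln(1 − (4/3)·0.388889) = −0.75 · ln(0.481481) = −0.75 · (-0.730889) = 0.5482.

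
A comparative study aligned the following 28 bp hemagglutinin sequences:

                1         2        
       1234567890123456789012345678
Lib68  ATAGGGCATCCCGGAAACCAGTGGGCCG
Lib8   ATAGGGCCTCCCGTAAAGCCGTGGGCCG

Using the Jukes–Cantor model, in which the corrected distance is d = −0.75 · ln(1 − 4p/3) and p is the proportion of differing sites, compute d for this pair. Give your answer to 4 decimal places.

0.1585

Mismatches occur at site 8 (A↔C), site 14 (G↔T), site 18 (C↔G), site 20 (A↔C).
p = 4/28 = 0.142857.
d = −0.75 · ln(1 − (4/3)·0.142857) = −0.75 · ln(0.809524) = −0.75 · (-0.211309) = 0.1585.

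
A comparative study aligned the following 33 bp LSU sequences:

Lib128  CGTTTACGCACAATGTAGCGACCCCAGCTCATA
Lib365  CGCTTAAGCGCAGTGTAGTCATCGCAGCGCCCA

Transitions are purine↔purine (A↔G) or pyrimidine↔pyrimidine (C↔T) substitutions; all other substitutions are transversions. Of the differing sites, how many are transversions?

5

The sequences differ at positions 3 (T/C, transition), 7 (C/A, transversion), 10 (A/G, transition), 13 (A/G, transition), 19 (C/T, transition), 20 (G/C, transversion), 22 (C/T, transition), 24 (C/G, transversion), 29 (T/G, transversion), 31 (A/C, transversion), 32 (T/C, transition).
Of the 11 differences, 6 transitions and 5 transversions, so the answer is 5.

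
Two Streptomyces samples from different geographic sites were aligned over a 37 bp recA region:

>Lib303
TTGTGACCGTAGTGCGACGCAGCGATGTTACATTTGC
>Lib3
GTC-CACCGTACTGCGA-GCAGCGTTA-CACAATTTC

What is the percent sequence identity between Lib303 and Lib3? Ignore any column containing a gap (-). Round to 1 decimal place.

Excluding the 3 gap columns leaves 34 comparable sites.
Mismatches occur at site 1 (T↔G), site 3 (G↔C), site 5 (G↔C), site 12 (G↔C), site 25 (A↔T), site 27 (G↔A), site 29 (T↔C), site 33 (T↔A), site 36 (G↔T).
25 of the 34 comparable sites match, so the percent identity is 25/34 × 100 = 73.5%.

73.5%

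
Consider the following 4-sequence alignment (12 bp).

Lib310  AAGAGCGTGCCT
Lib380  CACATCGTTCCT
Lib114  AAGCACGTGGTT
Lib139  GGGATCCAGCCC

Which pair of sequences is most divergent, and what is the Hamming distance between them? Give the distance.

Pairwise Hamming distances:
  Lib310 vs Lib380: 4
  Lib310 vs Lib114: 4
  Lib310 vs Lib139: 6
  Lib380 vs Lib114: 7
  Lib380 vs Lib139: 7
  Lib114 vs Lib139: 9
The largest is 9, between Lib114 and Lib139.

9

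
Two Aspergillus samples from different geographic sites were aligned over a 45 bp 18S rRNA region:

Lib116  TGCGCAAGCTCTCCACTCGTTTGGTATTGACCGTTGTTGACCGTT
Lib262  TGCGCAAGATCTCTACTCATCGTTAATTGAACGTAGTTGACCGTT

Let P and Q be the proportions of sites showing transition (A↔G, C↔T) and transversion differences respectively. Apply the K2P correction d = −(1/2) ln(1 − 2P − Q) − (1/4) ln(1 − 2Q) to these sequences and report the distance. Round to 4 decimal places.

0.2636

Differing sites — 9:C/A (Tv); 14:C/T (Ti); 19:G/A (Ti); 21:T/C (Ti); 22:T/G (Tv); 23:G/T (Tv); 24:G/T (Tv); 25:T/A (Tv); 31:C/A (Tv); 35:T/A (Tv).
Of the 10 differences, 3 transitions and 7 transversions over 45 sites: P = 3/45 = 0.066667, Q = 7/45 = 0.155556.
d = −0.5·ln(0.711110) − 0.25·ln(0.688888) = −0.5·(-0.340928) − 0.25·(-0.372677) = 0.2636.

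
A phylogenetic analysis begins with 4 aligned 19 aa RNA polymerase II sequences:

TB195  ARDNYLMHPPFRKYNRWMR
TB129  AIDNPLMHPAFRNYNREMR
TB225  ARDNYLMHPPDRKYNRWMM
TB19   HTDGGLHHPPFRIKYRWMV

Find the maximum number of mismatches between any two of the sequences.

Pairwise Hamming distances:
  TB195 vs TB129: 5
  TB195 vs TB225: 2
  TB195 vs TB19: 9
  TB129 vs TB225: 7
  TB129 vs TB19: 11
  TB225 vs TB19: 10
The largest is 11, between TB129 and TB19.

11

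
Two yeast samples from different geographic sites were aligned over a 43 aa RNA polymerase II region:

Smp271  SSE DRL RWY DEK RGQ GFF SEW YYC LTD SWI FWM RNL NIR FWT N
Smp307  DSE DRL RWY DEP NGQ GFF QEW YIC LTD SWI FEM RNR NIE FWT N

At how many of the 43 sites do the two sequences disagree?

Mismatches occur at site 1 (S↔D), site 12 (K↔P), site 13 (R↔N), site 19 (S↔Q), site 23 (Y↔I), site 32 (W↔E), site 36 (L↔R), site 39 (R↔E).
That gives 8 mismatches out of 43 aligned sites, so the Hamming distance is 8.

8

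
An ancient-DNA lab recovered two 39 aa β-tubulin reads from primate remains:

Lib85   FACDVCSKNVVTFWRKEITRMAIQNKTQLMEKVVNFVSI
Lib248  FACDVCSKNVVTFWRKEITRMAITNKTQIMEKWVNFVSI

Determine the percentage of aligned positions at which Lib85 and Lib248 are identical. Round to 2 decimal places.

Differing sites — 24:Q/T; 29:L/I; 33:V/W.
36 of the 39 sites match, so the percent identity is 36/39 × 100 = 92.31%.

92.31%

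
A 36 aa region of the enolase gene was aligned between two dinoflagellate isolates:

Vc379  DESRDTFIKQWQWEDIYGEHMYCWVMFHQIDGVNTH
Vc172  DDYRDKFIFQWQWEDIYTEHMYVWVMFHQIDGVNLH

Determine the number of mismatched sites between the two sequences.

Mismatches occur at site 2 (E→D), site 3 (S→Y), site 6 (T→K), site 9 (K→F), site 18 (G→T), site 23 (C→V), site 35 (T→L).
That gives 7 mismatches out of 36 aligned sites, so the Hamming distance is 7.

7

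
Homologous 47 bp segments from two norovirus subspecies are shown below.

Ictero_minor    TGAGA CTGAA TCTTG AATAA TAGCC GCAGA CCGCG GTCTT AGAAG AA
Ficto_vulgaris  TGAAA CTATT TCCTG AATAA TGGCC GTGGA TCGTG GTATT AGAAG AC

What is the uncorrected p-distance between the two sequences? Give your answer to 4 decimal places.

Differing sites — 4:G/A; 8:G/A; 9:A/T; 10:A/T; 13:T/C; 22:A/G; 27:C/T; 28:A/G; 31:C/T; 34:C/T; 38:C/A; 47:A/C.
There are 12 differences over 47 sites, so p = 12/47 = 0.2553.

0.2553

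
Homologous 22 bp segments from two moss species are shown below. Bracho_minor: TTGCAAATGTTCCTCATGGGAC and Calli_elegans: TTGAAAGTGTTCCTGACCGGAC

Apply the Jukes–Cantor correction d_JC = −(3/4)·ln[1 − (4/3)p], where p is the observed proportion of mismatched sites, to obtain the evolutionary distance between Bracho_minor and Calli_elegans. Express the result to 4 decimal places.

The sequences differ at positions 4 (C/A), 7 (A/G), 15 (C/G), 17 (T/C), 18 (G/C).
p = 5/22 = 0.227273.
d = −0.75 · ln(1 − (4/3)·0.227273) = −0.75 · ln(0.696969) = −0.75 · (-0.361014) = 0.2708.

0.2708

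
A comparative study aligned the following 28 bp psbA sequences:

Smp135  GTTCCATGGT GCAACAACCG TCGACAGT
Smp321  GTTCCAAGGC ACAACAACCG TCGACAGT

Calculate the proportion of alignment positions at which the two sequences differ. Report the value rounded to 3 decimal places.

0.107

Differing sites — 7:T/A; 10:T/C; 11:G/A.
There are 3 differences over 28 sites, so p = 3/28 = 0.107.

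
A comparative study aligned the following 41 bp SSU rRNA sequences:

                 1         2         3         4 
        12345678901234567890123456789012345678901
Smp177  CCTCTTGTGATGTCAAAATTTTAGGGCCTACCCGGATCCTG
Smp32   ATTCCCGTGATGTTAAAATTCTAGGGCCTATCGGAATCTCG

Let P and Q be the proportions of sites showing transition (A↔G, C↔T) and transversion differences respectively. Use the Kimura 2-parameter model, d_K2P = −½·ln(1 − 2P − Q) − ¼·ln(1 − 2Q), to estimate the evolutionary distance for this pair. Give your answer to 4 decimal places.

0.3602

Differing sites — 1:C/A (Tv); 2:C/T (Ti); 5:T/C (Ti); 6:T/C (Ti); 14:C/T (Ti); 21:T/C (Ti); 31:C/T (Ti); 33:C/G (Tv); 35:G/A (Ti); 39:C/T (Ti); 40:T/C (Ti).
Of the 11 differences, 9 transitions and 2 transversions over 41 sites: P = 9/41 = 0.219512, Q = 2/41 = 0.048780.
d = −0.5·ln(0.512196) − 0.25·ln(0.902440) = −0.5·(-0.669048) − 0.25·(-0.102653) = 0.3602.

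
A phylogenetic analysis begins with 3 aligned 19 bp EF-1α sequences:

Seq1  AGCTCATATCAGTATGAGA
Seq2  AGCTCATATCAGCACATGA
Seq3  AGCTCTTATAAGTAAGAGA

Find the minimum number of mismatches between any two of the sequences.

Pairwise Hamming distances:
  Seq1 vs Seq2: 4
  Seq1 vs Seq3: 3
  Seq2 vs Seq3: 6
The smallest is 3, between Seq1 and Seq3.

3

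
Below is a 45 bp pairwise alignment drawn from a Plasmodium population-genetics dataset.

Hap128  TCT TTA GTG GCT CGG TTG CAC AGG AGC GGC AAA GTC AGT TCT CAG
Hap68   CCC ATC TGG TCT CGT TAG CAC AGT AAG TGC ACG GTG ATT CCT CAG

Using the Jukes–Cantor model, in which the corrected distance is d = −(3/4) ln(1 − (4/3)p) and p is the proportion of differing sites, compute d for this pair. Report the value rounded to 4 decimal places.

Mismatches occur at site 1 (T→C), site 3 (T→C), site 4 (T→A), site 6 (A→C), site 7 (G→T), site 8 (T→G), site 10 (G→T), site 15 (G→T), site 17 (T→A), site 24 (G→T), site 26 (G→A), site 27 (C→G), site 28 (G→T), site 32 (A→C), site 33 (A→G), site 36 (C→G), site 38 (G→T), site 40 (T→C).
p = 18/45 = 0.400000.
d = −0.75 · ln(1 − (4/3)·0.400000) = −0.75 · ln(0.466667) = −0.75 · (-0.762139) = 0.5716.

0.5716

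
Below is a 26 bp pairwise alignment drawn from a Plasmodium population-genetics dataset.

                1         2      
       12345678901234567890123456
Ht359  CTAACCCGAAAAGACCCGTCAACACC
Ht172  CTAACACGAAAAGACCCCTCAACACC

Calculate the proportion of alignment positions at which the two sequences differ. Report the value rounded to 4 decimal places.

0.0769

Mismatches occur at site 6 (C→A), site 18 (G→C).
There are 2 differences over 26 sites, so p = 2/26 = 0.0769.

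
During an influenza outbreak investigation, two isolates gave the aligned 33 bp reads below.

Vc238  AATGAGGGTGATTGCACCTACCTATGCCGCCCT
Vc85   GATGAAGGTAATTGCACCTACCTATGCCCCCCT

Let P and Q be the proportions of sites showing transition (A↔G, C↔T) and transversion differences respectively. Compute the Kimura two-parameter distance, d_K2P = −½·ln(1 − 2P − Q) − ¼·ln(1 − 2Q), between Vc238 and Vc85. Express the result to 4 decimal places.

Mismatches occur at site 1 (A↔G, transition), site 6 (G↔A, transition), site 10 (G↔A, transition), site 29 (G↔C, transversion).
Of the 4 differences, 3 transitions and 1 transversion over 33 sites: P = 3/33 = 0.090909, Q = 1/33 = 0.030303.
d = −0.5·ln(0.787879) − 0.25·ln(0.939394) = −0.5·(-0.238411) − 0.25·(-0.062520) = 0.1348.

0.1348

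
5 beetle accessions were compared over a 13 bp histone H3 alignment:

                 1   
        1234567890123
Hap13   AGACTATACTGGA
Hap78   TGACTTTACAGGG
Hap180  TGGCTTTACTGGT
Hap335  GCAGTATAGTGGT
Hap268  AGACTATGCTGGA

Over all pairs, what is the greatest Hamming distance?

Pairwise Hamming distances:
  Hap13 vs Hap78: 4
  Hap13 vs Hap180: 4
  Hap13 vs Hap335: 5
  Hap13 vs Hap268: 1
  Hap78 vs Hap180: 3
  Hap78 vs Hap335: 7
  Hap78 vs Hap268: 5
  Hap180 vs Hap335: 6
  Hap180 vs Hap268: 5
  Hap335 vs Hap268: 6
The largest is 7, between Hap78 and Hap335.

7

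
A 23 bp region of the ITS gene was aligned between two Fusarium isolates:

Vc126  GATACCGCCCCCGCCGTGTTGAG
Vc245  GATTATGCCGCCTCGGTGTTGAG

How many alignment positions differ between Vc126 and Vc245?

Differing sites — 4:A/T; 5:C/A; 6:C/T; 10:C/G; 13:G/T; 15:C/G.
That gives 6 mismatches out of 23 aligned sites, so the Hamming distance is 6.

6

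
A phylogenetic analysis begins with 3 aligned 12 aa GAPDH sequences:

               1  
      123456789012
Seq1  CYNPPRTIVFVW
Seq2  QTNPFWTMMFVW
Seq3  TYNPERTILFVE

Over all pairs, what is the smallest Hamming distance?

4

Pairwise Hamming distances:
  Seq1 vs Seq2: 6
  Seq1 vs Seq3: 4
  Seq2 vs Seq3: 7
The smallest is 4, between Seq1 and Seq3.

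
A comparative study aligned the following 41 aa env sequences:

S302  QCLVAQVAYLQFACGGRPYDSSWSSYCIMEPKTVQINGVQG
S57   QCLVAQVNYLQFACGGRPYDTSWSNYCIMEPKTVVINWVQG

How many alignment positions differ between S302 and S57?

Mismatches occur at site 8 (A/N), site 21 (S/T), site 25 (S/N), site 35 (Q/V), site 38 (G/W).
That gives 5 mismatches out of 41 aligned sites, so the Hamming distance is 5.

5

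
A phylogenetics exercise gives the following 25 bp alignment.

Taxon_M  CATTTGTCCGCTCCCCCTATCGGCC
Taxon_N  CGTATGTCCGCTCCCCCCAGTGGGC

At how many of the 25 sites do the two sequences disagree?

Differing sites — 2:A/G; 4:T/A; 18:T/C; 20:T/G; 21:C/T; 24:C/G.
That gives 6 mismatches out of 25 aligned sites, so the Hamming distance is 6.

6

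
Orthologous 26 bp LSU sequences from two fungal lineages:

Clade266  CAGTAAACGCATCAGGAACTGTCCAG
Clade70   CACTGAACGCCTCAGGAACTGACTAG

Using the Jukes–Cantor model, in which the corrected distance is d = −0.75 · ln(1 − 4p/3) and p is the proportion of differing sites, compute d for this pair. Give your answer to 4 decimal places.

0.2222

The sequences differ at positions 3 (G/C), 5 (A/G), 11 (A/C), 22 (T/A), 24 (C/T).
p = 5/26 = 0.192308.
d = −0.75 · ln(1 − (4/3)·0.192308) = −0.75 · ln(0.743589) = −0.75 · (-0.296267) = 0.2222.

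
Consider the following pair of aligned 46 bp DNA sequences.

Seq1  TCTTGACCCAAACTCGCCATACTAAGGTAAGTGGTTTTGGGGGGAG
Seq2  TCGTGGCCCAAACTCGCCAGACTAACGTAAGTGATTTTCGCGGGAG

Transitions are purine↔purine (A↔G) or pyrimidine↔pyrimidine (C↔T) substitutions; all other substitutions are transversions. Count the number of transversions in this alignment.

5

Mismatches occur at site 3 (T/G, transversion), site 6 (A/G, transition), site 20 (T/G, transversion), site 26 (G/C, transversion), site 34 (G/A, transition), site 39 (G/C, transversion), site 41 (G/C, transversion).
Of the 7 differences, 2 transitions and 5 transversions, so the answer is 5.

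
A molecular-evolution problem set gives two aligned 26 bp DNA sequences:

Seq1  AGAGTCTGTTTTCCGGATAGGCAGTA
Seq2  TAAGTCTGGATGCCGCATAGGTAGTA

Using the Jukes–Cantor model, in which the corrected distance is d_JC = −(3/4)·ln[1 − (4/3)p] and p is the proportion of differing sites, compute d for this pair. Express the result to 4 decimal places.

0.3335

The sequences differ at positions 1 (A/T), 2 (G/A), 9 (T/G), 10 (T/A), 12 (T/G), 16 (G/C), 22 (C/T).
p = 7/26 = 0.269231.
d = −0.75 · ln(1 − (4/3)·0.269231) = −0.75 · ln(0.641025) = −0.75 · (-0.444687) = 0.3335.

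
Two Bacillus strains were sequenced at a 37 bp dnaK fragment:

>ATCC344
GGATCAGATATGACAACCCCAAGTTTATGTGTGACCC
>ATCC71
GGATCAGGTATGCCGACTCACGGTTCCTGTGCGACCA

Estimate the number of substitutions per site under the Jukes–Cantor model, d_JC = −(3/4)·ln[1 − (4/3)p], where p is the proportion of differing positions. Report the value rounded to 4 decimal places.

0.3786

Differing sites — 8:A/G; 13:A/C; 15:A/G; 18:C/T; 20:C/A; 21:A/C; 22:A/G; 26:T/C; 27:A/C; 32:T/C; 37:C/A.
p = 11/37 = 0.297297.
d = −0.75 · ln(1 − (4/3)·0.297297) = −0.75 · ln(0.603604) = −0.75 · (-0.504837) = 0.3786.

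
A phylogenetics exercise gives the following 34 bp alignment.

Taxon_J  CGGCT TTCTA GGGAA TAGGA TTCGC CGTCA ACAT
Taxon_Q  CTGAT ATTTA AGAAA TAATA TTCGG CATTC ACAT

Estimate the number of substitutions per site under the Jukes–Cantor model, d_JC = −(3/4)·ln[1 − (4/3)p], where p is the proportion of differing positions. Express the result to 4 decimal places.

0.4770

Mismatches occur at site 2 (G/T), site 4 (C/A), site 6 (T/A), site 8 (C/T), site 11 (G/A), site 13 (G/A), site 18 (G/A), site 19 (G/T), site 25 (C/G), site 27 (G/A), site 29 (C/T), site 30 (A/C).
p = 12/34 = 0.352941.
d = −0.75 · ln(1 − (4/3)·0.352941) = −0.75 · ln(0.529412) = −0.75 · (-0.635988) = 0.4770.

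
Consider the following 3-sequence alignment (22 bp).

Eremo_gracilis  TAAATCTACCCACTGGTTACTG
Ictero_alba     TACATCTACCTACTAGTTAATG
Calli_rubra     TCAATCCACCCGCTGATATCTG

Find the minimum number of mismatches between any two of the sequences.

4

Pairwise Hamming distances:
  Eremo_gracilis vs Ictero_alba: 4
  Eremo_gracilis vs Calli_rubra: 6
  Ictero_alba vs Calli_rubra: 10
The smallest is 4, between Eremo_gracilis and Ictero_alba.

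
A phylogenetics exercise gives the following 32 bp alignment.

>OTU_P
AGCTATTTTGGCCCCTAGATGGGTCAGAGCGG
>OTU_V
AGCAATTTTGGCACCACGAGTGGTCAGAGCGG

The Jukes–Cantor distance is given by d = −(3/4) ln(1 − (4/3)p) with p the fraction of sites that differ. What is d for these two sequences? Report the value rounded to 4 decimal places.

0.2158

Mismatches occur at site 4 (T↔A), site 13 (C↔A), site 16 (T↔A), site 17 (A↔C), site 20 (T↔G), site 21 (G↔T).
p = 6/32 = 0.187500.
d = −0.75 · ln(1 − (4/3)·0.187500) = −0.75 · ln(0.750000) = −0.75 · (-0.287682) = 0.2158.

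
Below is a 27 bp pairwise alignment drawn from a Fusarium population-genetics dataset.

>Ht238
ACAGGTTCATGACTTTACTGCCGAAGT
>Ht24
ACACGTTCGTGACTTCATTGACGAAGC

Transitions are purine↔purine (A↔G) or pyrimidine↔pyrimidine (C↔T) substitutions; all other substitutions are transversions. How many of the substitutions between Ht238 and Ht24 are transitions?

4

The sequences differ at positions 4 (G/C, transversion), 9 (A/G, transition), 16 (T/C, transition), 18 (C/T, transition), 21 (C/A, transversion), 27 (T/C, transition).
Of the 6 differences, 4 transitions and 2 transversions, so the answer is 4.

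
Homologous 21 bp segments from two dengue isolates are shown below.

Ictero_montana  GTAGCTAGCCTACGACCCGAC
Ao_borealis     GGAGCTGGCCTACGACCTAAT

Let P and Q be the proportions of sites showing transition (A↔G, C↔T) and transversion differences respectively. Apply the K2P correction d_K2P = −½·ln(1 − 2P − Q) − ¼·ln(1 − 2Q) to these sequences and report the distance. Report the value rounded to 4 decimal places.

0.3048

Differing sites — 2:T/G (Tv); 7:A/G (Ti); 18:C/T (Ti); 19:G/A (Ti); 21:C/T (Ti).
Of the 5 differences, 4 transitions and 1 transversion over 21 sites: P = 4/21 = 0.190476, Q = 1/21 = 0.047619.
d = −0.5·ln(0.571429) − 0.25·ln(0.904762) = −0.5·(-0.559615) − 0.25·(-0.100083) = 0.3048.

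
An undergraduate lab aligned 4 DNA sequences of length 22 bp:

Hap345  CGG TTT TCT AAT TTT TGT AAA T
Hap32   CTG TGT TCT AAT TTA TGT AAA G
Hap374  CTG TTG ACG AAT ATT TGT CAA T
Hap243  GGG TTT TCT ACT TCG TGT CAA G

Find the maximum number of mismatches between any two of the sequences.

Pairwise Hamming distances:
  Hap345 vs Hap32: 4
  Hap345 vs Hap374: 6
  Hap345 vs Hap243: 6
  Hap32 vs Hap374: 8
  Hap32 vs Hap243: 7
  Hap374 vs Hap243: 10
The largest is 10, between Hap374 and Hap243.

10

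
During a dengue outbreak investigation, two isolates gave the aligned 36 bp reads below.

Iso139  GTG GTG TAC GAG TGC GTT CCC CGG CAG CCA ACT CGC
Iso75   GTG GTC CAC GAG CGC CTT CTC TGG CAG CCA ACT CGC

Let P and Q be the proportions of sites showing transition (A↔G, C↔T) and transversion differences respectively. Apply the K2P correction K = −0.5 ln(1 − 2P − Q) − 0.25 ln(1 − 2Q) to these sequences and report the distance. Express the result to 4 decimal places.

0.1922

Differing sites — 6:G/C (Tv); 7:T/C (Ti); 13:T/C (Ti); 16:G/C (Tv); 20:C/T (Ti); 22:C/T (Ti).
Of the 6 differences, 4 transitions and 2 transversions over 36 sites: P = 4/36 = 0.111111, Q = 2/36 = 0.055556.
d = −0.5·ln(0.722222) − 0.25·ln(0.888888) = −0.5·(-0.325423) − 0.25·(-0.117784) = 0.1922.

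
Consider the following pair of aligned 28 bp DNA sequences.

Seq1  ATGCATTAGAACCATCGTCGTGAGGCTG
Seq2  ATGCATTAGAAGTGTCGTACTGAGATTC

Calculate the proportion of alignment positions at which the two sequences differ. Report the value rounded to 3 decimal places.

Mismatches occur at site 12 (C/G), site 13 (C/T), site 14 (A/G), site 19 (C/A), site 20 (G/C), site 25 (G/A), site 26 (C/T), site 28 (G/C).
There are 8 differences over 28 sites, so p = 8/28 = 0.286.

0.286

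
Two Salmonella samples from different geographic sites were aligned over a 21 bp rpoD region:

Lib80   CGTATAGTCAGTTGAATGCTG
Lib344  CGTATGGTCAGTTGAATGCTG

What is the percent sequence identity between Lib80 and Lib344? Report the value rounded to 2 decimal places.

95.24%

Differing sites — 6:A/G.
20 of the 21 sites match, so the percent identity is 20/21 × 100 = 95.24%.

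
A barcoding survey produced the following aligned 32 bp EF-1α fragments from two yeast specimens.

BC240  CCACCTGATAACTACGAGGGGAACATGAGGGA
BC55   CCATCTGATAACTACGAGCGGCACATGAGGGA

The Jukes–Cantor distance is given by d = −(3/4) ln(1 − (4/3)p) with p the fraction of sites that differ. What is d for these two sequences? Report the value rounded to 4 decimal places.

0.1001

The sequences differ at positions 4 (C/T), 19 (G/C), 22 (A/C).
p = 3/32 = 0.093750.
d = −0.75 · ln(1 − (4/3)·0.093750) = −0.75 · ln(0.875000) = −0.75 · (-0.133531) = 0.1001.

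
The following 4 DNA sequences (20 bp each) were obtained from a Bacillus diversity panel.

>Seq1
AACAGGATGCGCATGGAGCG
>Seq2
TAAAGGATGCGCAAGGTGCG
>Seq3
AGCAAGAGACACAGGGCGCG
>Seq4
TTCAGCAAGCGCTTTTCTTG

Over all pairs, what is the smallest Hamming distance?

Pairwise Hamming distances:
  Seq1 vs Seq2: 4
  Seq1 vs Seq3: 7
  Seq1 vs Seq4: 10
  Seq2 vs Seq3: 9
  Seq2 vs Seq4: 11
  Seq3 vs Seq4: 13
The smallest is 4, between Seq1 and Seq2.

4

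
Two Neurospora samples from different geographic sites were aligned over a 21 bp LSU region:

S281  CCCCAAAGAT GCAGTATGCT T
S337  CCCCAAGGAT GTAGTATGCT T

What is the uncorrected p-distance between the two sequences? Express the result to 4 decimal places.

0.0952

Differing sites — 7:A/G; 12:C/T.
There are 2 differences over 21 sites, so p = 2/21 = 0.0952.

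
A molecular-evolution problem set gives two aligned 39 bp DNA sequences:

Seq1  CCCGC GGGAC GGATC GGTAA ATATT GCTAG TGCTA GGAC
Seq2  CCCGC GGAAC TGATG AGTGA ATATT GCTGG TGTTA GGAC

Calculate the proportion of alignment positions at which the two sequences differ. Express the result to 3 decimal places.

0.179

Differing sites — 8:G/A; 11:G/T; 15:C/G; 16:G/A; 19:A/G; 29:A/G; 33:C/T.
There are 7 differences over 39 sites, so p = 7/39 = 0.179.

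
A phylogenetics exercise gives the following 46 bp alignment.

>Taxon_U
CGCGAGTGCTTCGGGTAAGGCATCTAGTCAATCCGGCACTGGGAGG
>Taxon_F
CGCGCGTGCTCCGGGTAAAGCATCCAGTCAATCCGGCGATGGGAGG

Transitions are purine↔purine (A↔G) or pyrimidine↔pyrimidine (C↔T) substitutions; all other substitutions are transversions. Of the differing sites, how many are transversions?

Mismatches occur at site 5 (A↔C, transversion), site 11 (T↔C, transition), site 19 (G↔A, transition), site 25 (T↔C, transition), site 38 (A↔G, transition), site 39 (C↔A, transversion).
Of the 6 differences, 4 transitions and 2 transversions, so the answer is 2.

2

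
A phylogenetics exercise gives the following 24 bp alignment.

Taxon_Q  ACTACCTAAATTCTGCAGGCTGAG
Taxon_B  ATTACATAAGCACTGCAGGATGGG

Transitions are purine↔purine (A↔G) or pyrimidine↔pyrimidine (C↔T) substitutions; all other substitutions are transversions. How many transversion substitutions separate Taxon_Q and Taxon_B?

3

Mismatches occur at site 2 (C↔T, transition), site 6 (C↔A, transversion), site 10 (A↔G, transition), site 11 (T↔C, transition), site 12 (T↔A, transversion), site 20 (C↔A, transversion), site 23 (A↔G, transition).
Of the 7 differences, 4 transitions and 3 transversions, so the answer is 3.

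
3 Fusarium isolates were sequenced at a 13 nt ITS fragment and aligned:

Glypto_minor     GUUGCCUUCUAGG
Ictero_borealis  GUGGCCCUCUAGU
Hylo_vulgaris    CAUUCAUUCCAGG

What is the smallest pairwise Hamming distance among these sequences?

Pairwise Hamming distances:
  Glypto_minor vs Ictero_borealis: 3
  Glypto_minor vs Hylo_vulgaris: 5
  Ictero_borealis vs Hylo_vulgaris: 8
The smallest is 3, between Glypto_minor and Ictero_borealis.

3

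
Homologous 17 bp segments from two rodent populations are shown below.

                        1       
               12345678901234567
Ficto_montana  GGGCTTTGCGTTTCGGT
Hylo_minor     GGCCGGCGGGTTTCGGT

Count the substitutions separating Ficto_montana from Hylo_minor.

5

Mismatches occur at site 3 (G/C), site 5 (T/G), site 6 (T/G), site 7 (T/C), site 9 (C/G).
That gives 5 mismatches out of 17 aligned sites, so the Hamming distance is 5.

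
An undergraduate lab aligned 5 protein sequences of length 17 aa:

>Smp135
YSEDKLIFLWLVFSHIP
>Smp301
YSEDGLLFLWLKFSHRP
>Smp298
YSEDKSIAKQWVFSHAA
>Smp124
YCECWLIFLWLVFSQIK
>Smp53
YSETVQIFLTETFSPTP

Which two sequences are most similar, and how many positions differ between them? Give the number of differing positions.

Pairwise Hamming distances:
  Smp135 vs Smp301: 4
  Smp135 vs Smp298: 7
  Smp135 vs Smp124: 5
  Smp135 vs Smp53: 8
  Smp301 vs Smp298: 10
  Smp301 vs Smp124: 8
  Smp301 vs Smp53: 9
  Smp298 vs Smp124: 11
  Smp298 vs Smp53: 11
  Smp124 vs Smp53: 10
The smallest is 4, between Smp135 and Smp301.

4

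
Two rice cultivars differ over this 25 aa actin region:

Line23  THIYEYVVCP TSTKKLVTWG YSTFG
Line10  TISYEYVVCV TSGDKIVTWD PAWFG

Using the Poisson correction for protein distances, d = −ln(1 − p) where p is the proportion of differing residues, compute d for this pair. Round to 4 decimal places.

Differing sites — 2:H/I; 3:I/S; 10:P/V; 13:T/G; 14:K/D; 16:L/I; 20:G/D; 21:Y/P; 22:S/A; 23:T/W.
p = 10/25 = 0.400000.
d = −ln(1 − 0.400000) = −ln(0.600000) = 0.5108.

0.5108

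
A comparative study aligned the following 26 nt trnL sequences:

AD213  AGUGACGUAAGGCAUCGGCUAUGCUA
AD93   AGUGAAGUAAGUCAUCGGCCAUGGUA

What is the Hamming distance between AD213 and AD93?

Mismatches occur at site 6 (C→A), site 12 (G→U), site 20 (U→C), site 24 (C→G).
That gives 4 mismatches out of 26 aligned sites, so the Hamming distance is 4.

4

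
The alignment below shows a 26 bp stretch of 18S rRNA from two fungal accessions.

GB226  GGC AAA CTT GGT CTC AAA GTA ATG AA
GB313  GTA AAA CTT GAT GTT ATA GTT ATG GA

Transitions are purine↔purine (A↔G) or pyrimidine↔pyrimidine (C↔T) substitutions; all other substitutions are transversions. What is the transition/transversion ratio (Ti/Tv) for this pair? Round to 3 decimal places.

The sequences differ at positions 2 (G/T, transversion), 3 (C/A, transversion), 11 (G/A, transition), 13 (C/G, transversion), 15 (C/T, transition), 17 (A/T, transversion), 21 (A/T, transversion), 25 (A/G, transition).
Of the 8 differences, 3 transitions and 5 transversions, so Ti/Tv = 3/5 = 0.600.

0.600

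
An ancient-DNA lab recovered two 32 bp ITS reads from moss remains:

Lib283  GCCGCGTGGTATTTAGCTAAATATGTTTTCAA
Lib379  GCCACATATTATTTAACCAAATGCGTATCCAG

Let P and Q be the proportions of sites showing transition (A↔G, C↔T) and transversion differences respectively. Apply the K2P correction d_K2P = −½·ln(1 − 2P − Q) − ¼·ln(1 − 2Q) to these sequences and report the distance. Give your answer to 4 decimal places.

0.5238

Differing sites — 4:G/A (Ti); 6:G/A (Ti); 8:G/A (Ti); 9:G/T (Tv); 16:G/A (Ti); 18:T/C (Ti); 23:A/G (Ti); 24:T/C (Ti); 27:T/A (Tv); 29:T/C (Ti); 32:A/G (Ti).
Of the 11 differences, 9 transitions and 2 transversions over 32 sites: P = 9/32 = 0.281250, Q = 2/32 = 0.062500.
d = −0.5·ln(0.375000) − 0.25·ln(0.875000) = −0.5·(-0.980829) − 0.25·(-0.133531) = 0.5238.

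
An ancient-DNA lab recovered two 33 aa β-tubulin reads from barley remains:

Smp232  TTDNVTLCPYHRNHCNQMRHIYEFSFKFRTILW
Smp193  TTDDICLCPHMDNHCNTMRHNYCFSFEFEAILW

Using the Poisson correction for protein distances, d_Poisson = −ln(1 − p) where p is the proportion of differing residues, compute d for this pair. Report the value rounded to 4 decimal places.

0.4520

Mismatches occur at site 4 (N/D), site 5 (V/I), site 6 (T/C), site 10 (Y/H), site 11 (H/M), site 12 (R/D), site 17 (Q/T), site 21 (I/N), site 23 (E/C), site 27 (K/E), site 29 (R/E), site 30 (T/A).
p = 12/33 = 0.363636.
d = −ln(1 − 0.363636) = −ln(0.636364) = 0.4520.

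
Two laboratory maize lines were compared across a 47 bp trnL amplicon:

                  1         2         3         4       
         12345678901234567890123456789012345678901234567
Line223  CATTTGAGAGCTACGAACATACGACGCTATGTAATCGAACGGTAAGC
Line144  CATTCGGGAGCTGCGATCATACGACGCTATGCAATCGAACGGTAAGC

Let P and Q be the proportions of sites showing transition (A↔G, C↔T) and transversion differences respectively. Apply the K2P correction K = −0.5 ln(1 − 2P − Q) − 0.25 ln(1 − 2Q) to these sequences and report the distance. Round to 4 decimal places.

0.1172

Mismatches occur at site 5 (T↔C, transition), site 7 (A↔G, transition), site 13 (A↔G, transition), site 17 (A↔T, transversion), site 32 (T↔C, transition).
Of the 5 differences, 4 transitions and 1 transversion over 47 sites: P = 4/47 = 0.085106, Q = 1/47 = 0.021277.
d = −0.5·ln(0.808511) − 0.25·ln(0.957446) = −0.5·(-0.212561) − 0.25·(-0.043486) = 0.1172.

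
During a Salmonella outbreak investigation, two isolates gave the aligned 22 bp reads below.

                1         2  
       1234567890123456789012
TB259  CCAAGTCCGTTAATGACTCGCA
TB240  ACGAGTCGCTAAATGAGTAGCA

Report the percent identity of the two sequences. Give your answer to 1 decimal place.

Differing sites — 1:C/A; 3:A/G; 8:C/G; 9:G/C; 11:T/A; 17:C/G; 19:C/A.
15 of the 22 sites match, so the percent identity is 15/22 × 100 = 68.2%.

68.2%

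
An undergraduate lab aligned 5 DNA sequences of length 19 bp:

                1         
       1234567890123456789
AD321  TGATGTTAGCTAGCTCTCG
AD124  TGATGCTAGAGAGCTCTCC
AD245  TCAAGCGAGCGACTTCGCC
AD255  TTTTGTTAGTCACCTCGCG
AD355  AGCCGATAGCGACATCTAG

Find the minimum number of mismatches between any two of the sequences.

Pairwise Hamming distances:
  AD321 vs AD124: 4
  AD321 vs AD245: 9
  AD321 vs AD255: 6
  AD321 vs AD355: 8
  AD124 vs AD245: 7
  AD124 vs AD255: 8
  AD124 vs AD355: 9
  AD245 vs AD255: 9
  AD245 vs AD355: 10
  AD255 vs AD355: 10
The smallest is 4, between AD321 and AD124.

4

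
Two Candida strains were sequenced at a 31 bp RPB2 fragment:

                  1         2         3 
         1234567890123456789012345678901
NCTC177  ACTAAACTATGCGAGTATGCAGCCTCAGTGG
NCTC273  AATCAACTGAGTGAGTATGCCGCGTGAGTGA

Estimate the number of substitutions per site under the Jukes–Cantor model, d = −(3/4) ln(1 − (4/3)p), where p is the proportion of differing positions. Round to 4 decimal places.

Differing sites — 2:C/A; 4:A/C; 9:A/G; 10:T/A; 12:C/T; 21:A/C; 24:C/G; 26:C/G; 31:G/A.
p = 9/31 = 0.290323.
d = −0.75 · ln(1 − (4/3)·0.290323) = −0.75 · ln(0.612903) = −0.75 · (-0.489549) = 0.3672.

0.3672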